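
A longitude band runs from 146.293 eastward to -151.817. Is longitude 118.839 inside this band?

No

Band width going east from +146.293° to -151.817°: ((-151.817 − 146.293) mod 360) = 61.890°.
Offset of +118.839° east of the west edge: ((118.839 − 146.293) mod 360) = 332.546°.
332.546° > 61.890° ⇒ outside.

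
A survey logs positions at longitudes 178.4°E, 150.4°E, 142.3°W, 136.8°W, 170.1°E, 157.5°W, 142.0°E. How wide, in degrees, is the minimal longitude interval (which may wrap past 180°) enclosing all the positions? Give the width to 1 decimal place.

81.2°

Sort the longitudes: -157.5°, -142.3°, -136.8°, +142.0°, +150.4°, +170.1°, +178.4°.
Eastward gaps between consecutive values (wrapping around): 15.2°, 5.5°, 278.8°, 8.4°, 19.7°, 8.3°, 24.1°.
Largest gap = 278.8° ⇒ minimal covering band is its complement: 360° − 278.8° = 81.2°.
Band runs from +142.0° eastward to -136.8°, crossing the antimeridian.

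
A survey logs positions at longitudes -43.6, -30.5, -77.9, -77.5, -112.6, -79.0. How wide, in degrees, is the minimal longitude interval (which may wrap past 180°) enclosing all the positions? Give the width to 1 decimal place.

82.1°

Sort the longitudes: -112.6°, -79.0°, -77.9°, -77.5°, -43.6°, -30.5°.
Eastward gaps between consecutive values (wrapping around): 33.6°, 1.1°, 0.4°, 33.9°, 13.1°, 277.9°.
Largest gap = 277.9° ⇒ minimal covering band is its complement: 360° − 277.9° = 82.1°.
Band runs from -112.6° eastward to -30.5°.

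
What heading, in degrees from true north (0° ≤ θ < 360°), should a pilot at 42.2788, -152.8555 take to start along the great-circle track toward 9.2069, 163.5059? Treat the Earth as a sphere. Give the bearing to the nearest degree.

242°

Δλ = 163.5059 − -152.8555 = 316.3614°; wrapped into (−180°, 180°]: -43.6386°.
θ = atan2( sin Δλ · cos φ₂ , cos φ₁ · sin φ₂ − sin φ₁ · cos φ₂ · cos Δλ )
  = atan2(-0.68122, -0.36221) = -118.000° → normalised to [0°, 360°): 242.000°.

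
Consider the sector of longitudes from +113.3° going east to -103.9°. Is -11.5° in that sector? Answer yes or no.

No

Band width going east from +113.3° to -103.9°: ((-103.9 − 113.3) mod 360) = 142.8°.
Offset of -11.5° east of the west edge: ((-11.5 − 113.3) mod 360) = 235.2°.
235.2° > 142.8° ⇒ outside.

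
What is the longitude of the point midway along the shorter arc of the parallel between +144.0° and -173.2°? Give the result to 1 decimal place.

Signed shortest Δλ from +144.0° to -173.2° is +42.8°.
Midpoint longitude = +144.0° + (+42.8°)/2 = +144.0° + 21.4° = +165.4°.
(The naïve average (+144.0 + -173.2)/2 = -14.6° is on the wrong side of the globe.)

+165.4°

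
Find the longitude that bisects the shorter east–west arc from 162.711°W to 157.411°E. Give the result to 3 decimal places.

177.350°E

Signed shortest Δλ from -162.711° to +157.411° is -39.878°.
Midpoint longitude = -162.711° + (-39.878°)/2 = -162.711° − 19.939° = -182.650°.
Normalise into (−180°, 180°]: +177.350°.
(The naïve average (-162.711 + +157.411)/2 = -2.65° is on the wrong side of the globe.)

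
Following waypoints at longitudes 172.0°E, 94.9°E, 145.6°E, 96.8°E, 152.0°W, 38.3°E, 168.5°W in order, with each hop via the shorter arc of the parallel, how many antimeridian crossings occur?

Leg 1: +172.0° → +94.9°, shortest Δλ = -77.1° (west) — does not cross 180°.
Leg 2: +94.9° → +145.6°, shortest Δλ = 50.7° (east) — does not cross 180°.
Leg 3: +145.6° → +96.8°, shortest Δλ = -48.8° (west) — does not cross 180°.
Leg 4: +96.8° → -152.0°, shortest Δλ = 111.2° (east) — crosses 180°.
Leg 5: -152.0° → +38.3°, shortest Δλ = -169.7° (west) — crosses 180°.
Leg 6: +38.3° → -168.5°, shortest Δλ = 153.2° (east) — crosses 180°.
Total crossings: 3.

3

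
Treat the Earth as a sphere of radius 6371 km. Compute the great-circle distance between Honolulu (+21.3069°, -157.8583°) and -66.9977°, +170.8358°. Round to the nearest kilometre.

Δλ = 170.8358 − -157.8583 = 328.6941°; wrapped into (−180°, 180°]: -31.3059°.
Δφ = -66.9977 − 21.3069 = -88.3046°.
a = sin²(Δφ/2) + cos φ₁ · cos φ₂ · sin²(Δλ/2) = 0.511709.
c = 2·atan2(√a, √(1−a)) = 1.59422 rad → d = 6371·c ≈ 10156.76 km.

10157 km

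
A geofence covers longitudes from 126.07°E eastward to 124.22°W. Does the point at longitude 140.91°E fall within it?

Band width going east from +126.07° to -124.22°: ((-124.22 − 126.07) mod 360) = 109.71°.
Offset of +140.91° east of the west edge: ((140.91 − 126.07) mod 360) = 14.84°.
14.84° ≤ 109.71° ⇒ inside.

Yes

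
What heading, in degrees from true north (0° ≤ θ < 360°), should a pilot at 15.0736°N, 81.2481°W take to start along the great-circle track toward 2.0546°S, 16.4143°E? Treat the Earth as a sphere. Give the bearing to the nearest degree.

90°

Δλ = 16.4143 − -81.2481 = 97.6624°.
θ = atan2( sin Δλ · cos φ₂ , cos φ₁ · sin φ₂ − sin φ₁ · cos φ₂ · cos Δλ )
  = atan2(0.99043, 0.00003) = 89.998° → normalised to [0°, 360°): 89.998°.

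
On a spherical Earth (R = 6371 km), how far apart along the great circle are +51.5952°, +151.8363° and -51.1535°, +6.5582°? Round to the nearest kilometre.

Δλ = 6.5582 − 151.8363 = -145.2781°.
Δφ = -51.1535 − 51.5952 = -102.7487°.
a = sin²(Δφ/2) + cos φ₁ · cos φ₂ · sin²(Δλ/2) = 0.965292.
c = 2·atan2(√a, √(1−a)) = 2.76680 rad → d = 6371·c ≈ 17627.30 km.

17627 km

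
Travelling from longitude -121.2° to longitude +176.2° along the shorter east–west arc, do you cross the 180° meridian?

Naïve |176.2 − -121.2| = 297.4° > 180°, so the shorter arc goes the other way round — across 180°.
Signed shortest Δλ = ((176.2 − -121.2 + 180) mod 360) − 180 = -62.6°.
Going west by 62.6° from -121.2° passes through 180° before reaching +176.2°.

Yes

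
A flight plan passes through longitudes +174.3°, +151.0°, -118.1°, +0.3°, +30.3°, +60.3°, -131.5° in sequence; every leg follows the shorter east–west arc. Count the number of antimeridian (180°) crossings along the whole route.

2

Leg 1: +174.3° → +151.0°, shortest Δλ = -23.3° (west) — does not cross 180°.
Leg 2: +151.0° → -118.1°, shortest Δλ = 90.9° (east) — crosses 180°.
Leg 3: -118.1° → +0.3°, shortest Δλ = 118.4° (east) — does not cross 180°.
Leg 4: +0.3° → +30.3°, shortest Δλ = 30.0° (east) — does not cross 180°.
Leg 5: +30.3° → +60.3°, shortest Δλ = 30.0° (east) — does not cross 180°.
Leg 6: +60.3° → -131.5°, shortest Δλ = 168.2° (east) — crosses 180°.
Total crossings: 2.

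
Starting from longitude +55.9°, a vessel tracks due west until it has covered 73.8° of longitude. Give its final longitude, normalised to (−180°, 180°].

-17.9°

Start at +55.9°; shift −73.8° → -17.9°.
-17.9° already lies in (−180°, 180°].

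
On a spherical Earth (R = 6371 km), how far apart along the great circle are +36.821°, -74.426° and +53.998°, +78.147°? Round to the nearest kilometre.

9579 km

Δλ = 78.147 − -74.426 = 152.573°.
Δφ = 53.998 − 36.821 = 17.177°.
a = sin²(Δφ/2) + cos φ₁ · cos φ₂ · sin²(Δλ/2) = 0.466408.
c = 2·atan2(√a, √(1−a)) = 1.50356 rad → d = 6371·c ≈ 9579.19 km.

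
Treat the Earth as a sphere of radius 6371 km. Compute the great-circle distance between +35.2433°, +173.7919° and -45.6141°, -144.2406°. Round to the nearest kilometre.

9929 km

Δλ = -144.2406 − 173.7919 = -318.0325°; wrapped into (−180°, 180°]: 41.9675°.
Δφ = -45.6141 − 35.2433 = -80.8574°.
a = sin²(Δφ/2) + cos φ₁ · cos φ₂ · sin²(Δλ/2) = 0.493813.
c = 2·atan2(√a, √(1−a)) = 1.55842 rad → d = 6371·c ≈ 9928.71 km.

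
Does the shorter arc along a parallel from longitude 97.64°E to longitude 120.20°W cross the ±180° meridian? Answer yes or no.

Naïve |-120.20 − 97.64| = 217.84° > 180°, so the shorter arc goes the other way round — across 180°.
Signed shortest Δλ = ((-120.20 − 97.64 + 180) mod 360) − 180 = 142.16°.
Going east by 142.16° from +97.64° passes through 180° before reaching -120.20°.

Yes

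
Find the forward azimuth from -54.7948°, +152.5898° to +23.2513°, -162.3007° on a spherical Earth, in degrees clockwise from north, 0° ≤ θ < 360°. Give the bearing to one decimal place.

40.7°

Δλ = -162.3007 − 152.5898 = -314.8905°; wrapped into (−180°, 180°]: 45.1095°.
θ = atan2( sin Δλ · cos φ₂ , cos φ₁ · sin φ₂ − sin φ₁ · cos φ₂ · cos Δλ )
  = atan2(0.65092, 0.75742) = 40.676° → normalised to [0°, 360°): 40.676°.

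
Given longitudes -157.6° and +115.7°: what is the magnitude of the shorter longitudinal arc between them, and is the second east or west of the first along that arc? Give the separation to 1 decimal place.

86.7° west

Raw difference: 115.7 − -157.6 = 273.3°.
Normalise into (−180°, 180°]: 273.3° − 360° = -86.7°.
Negative ⇒ the second point lies to the west; separation 86.7°.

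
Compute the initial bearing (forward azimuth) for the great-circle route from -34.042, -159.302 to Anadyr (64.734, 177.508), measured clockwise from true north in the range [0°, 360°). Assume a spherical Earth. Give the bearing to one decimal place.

Δλ = 177.508 − -159.302 = 336.810°; wrapped into (−180°, 180°]: -23.190°.
θ = atan2( sin Δλ · cos φ₂ , cos φ₁ · sin φ₂ − sin φ₁ · cos φ₂ · cos Δλ )
  = atan2(-0.16807, 0.96899) = -9.840° → normalised to [0°, 360°): 350.160°.

350.2°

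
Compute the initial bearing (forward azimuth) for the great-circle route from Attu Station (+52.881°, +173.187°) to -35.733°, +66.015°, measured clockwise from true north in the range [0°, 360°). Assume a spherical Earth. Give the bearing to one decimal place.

258.2°

Δλ = 66.015 − 173.187 = -107.172°.
θ = atan2( sin Δλ · cos φ₂ , cos φ₁ · sin φ₂ − sin φ₁ · cos φ₂ · cos Δλ )
  = atan2(-0.77556, -0.16133) = -101.751° → normalised to [0°, 360°): 258.249°.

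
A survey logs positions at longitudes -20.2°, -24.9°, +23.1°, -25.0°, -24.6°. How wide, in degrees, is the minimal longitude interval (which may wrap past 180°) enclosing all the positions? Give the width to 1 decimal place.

Sort the longitudes: -25.0°, -24.9°, -24.6°, -20.2°, +23.1°.
Eastward gaps between consecutive values (wrapping around): 0.1°, 0.3°, 4.4°, 43.3°, 311.9°.
Largest gap = 311.9° ⇒ minimal covering band is its complement: 360° − 311.9° = 48.1°.
Band runs from -25.0° eastward to +23.1°.

48.1°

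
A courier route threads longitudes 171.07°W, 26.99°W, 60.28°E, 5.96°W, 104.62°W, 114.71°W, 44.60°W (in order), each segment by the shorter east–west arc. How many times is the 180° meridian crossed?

Leg 1: -171.07° → -26.99°, shortest Δλ = 144.08° (east) — does not cross 180°.
Leg 2: -26.99° → +60.28°, shortest Δλ = 87.27° (east) — does not cross 180°.
Leg 3: +60.28° → -5.96°, shortest Δλ = -66.24° (west) — does not cross 180°.
Leg 4: -5.96° → -104.62°, shortest Δλ = -98.66° (west) — does not cross 180°.
Leg 5: -104.62° → -114.71°, shortest Δλ = -10.09° (west) — does not cross 180°.
Leg 6: -114.71° → -44.60°, shortest Δλ = 70.11° (east) — does not cross 180°.
Total crossings: 0.

0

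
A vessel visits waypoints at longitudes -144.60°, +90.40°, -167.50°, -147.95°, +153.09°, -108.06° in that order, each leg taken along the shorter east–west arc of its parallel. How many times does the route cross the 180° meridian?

Leg 1: -144.60° → +90.40°, shortest Δλ = -125.0° (west) — crosses 180°.
Leg 2: +90.40° → -167.50°, shortest Δλ = 102.1° (east) — crosses 180°.
Leg 3: -167.50° → -147.95°, shortest Δλ = 19.55° (east) — does not cross 180°.
Leg 4: -147.95° → +153.09°, shortest Δλ = -58.96° (west) — crosses 180°.
Leg 5: +153.09° → -108.06°, shortest Δλ = 98.85° (east) — crosses 180°.
Total crossings: 4.

4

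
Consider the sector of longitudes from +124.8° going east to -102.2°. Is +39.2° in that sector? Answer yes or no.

No

Band width going east from +124.8° to -102.2°: ((-102.2 − 124.8) mod 360) = 133.0°.
Offset of +39.2° east of the west edge: ((39.2 − 124.8) mod 360) = 274.4°.
274.4° > 133.0° ⇒ outside.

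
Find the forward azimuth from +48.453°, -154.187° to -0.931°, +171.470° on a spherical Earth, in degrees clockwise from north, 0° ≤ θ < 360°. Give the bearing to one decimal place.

221.9°

Δλ = 171.470 − -154.187 = 325.657°; wrapped into (−180°, 180°]: -34.343°.
θ = atan2( sin Δλ · cos φ₂ , cos φ₁ · sin φ₂ − sin φ₁ · cos φ₂ · cos Δλ )
  = atan2(-0.56407, -0.62864) = -138.099° → normalised to [0°, 360°): 221.901°.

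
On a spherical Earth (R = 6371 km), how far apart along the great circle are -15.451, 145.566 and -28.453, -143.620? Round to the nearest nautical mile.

3968 nmi

Δλ = -143.620 − 145.566 = -289.186°; wrapped into (−180°, 180°]: 70.814°.
Δφ = -28.453 − -15.451 = -13.002°.
a = sin²(Δφ/2) + cos φ₁ · cos φ₂ · sin²(Δλ/2) = 0.297287.
c = 2·atan2(√a, √(1−a)) = 1.15335 rad → d = 6371·c ≈ 7348.00 km ≈ 3967.60 nmi.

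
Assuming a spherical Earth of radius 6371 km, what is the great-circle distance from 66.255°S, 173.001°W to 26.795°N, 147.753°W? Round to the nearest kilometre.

10566 km

Δλ = -147.753 − -173.001 = 25.248°.
Δφ = 26.795 − -66.255 = 93.050°.
a = sin²(Δφ/2) + cos φ₁ · cos φ₂ · sin²(Δλ/2) = 0.543772.
c = 2·atan2(√a, √(1−a)) = 1.65845 rad → d = 6371·c ≈ 10566.00 km.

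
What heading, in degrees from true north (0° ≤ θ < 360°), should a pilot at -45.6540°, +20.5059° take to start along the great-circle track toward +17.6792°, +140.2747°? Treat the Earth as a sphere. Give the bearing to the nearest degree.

Δλ = 140.2747 − 20.5059 = 119.7688°.
θ = atan2( sin Δλ · cos φ₂ , cos φ₁ · sin φ₂ − sin φ₁ · cos φ₂ · cos Δλ )
  = atan2(0.82704, -0.12602) = 98.664° → normalised to [0°, 360°): 98.664°.

99°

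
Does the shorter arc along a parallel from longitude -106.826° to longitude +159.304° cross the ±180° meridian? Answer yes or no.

Naïve |159.304 − -106.826| = 266.13° > 180°, so the shorter arc goes the other way round — across 180°.
Signed shortest Δλ = ((159.304 − -106.826 + 180) mod 360) − 180 = -93.87°.
Going west by 93.87° from -106.826° passes through 180° before reaching +159.304°.

Yes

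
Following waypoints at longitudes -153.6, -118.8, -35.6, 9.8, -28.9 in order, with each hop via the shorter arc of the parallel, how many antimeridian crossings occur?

0

Leg 1: -153.6° → -118.8°, shortest Δλ = 34.8° (east) — does not cross 180°.
Leg 2: -118.8° → -35.6°, shortest Δλ = 83.2° (east) — does not cross 180°.
Leg 3: -35.6° → +9.8°, shortest Δλ = 45.4° (east) — does not cross 180°.
Leg 4: +9.8° → -28.9°, shortest Δλ = -38.7° (west) — does not cross 180°.
Total crossings: 0.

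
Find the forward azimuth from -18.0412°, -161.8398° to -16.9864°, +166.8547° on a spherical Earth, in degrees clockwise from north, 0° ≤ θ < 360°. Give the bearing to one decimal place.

Δλ = 166.8547 − -161.8398 = 328.6945°; wrapped into (−180°, 180°]: -31.3055°.
θ = atan2( sin Δλ · cos φ₂ , cos φ₁ · sin φ₂ − sin φ₁ · cos φ₂ · cos Δλ )
  = atan2(-0.49693, -0.02471) = -92.847° → normalised to [0°, 360°): 267.153°.

267.2°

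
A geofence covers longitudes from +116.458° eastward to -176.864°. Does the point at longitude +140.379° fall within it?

Band width going east from +116.458° to -176.864°: ((-176.864 − 116.458) mod 360) = 66.678°.
Offset of +140.379° east of the west edge: ((140.379 − 116.458) mod 360) = 23.921°.
23.921° ≤ 66.678° ⇒ inside.

Yes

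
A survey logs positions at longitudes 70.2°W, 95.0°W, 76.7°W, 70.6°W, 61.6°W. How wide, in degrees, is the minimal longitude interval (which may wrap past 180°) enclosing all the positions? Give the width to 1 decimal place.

33.4°

Sort the longitudes: -95.0°, -76.7°, -70.6°, -70.2°, -61.6°.
Eastward gaps between consecutive values (wrapping around): 18.3°, 6.1°, 0.4°, 8.6°, 326.6°.
Largest gap = 326.6° ⇒ minimal covering band is its complement: 360° − 326.6° = 33.4°.
Band runs from -95.0° eastward to -61.6°.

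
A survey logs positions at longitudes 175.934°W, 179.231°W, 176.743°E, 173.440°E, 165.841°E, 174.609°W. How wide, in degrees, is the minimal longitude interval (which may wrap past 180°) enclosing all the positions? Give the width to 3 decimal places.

Sort the longitudes: -179.231°, -175.934°, -174.609°, +165.841°, +173.440°, +176.743°.
Eastward gaps between consecutive values (wrapping around): 3.297°, 1.325°, 340.450°, 7.599°, 3.303°, 4.026°.
Largest gap = 340.450° ⇒ minimal covering band is its complement: 360° − 340.450° = 19.550°.
Band runs from +165.841° eastward to -174.609°, crossing the antimeridian.

19.550°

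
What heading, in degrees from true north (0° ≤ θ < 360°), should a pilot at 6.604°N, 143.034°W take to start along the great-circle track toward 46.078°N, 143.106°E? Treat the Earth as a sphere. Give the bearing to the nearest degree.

316°

Δλ = 143.106 − -143.034 = 286.140°; wrapped into (−180°, 180°]: -73.860°.
θ = atan2( sin Δλ · cos φ₂ , cos φ₁ · sin φ₂ − sin φ₁ · cos φ₂ · cos Δλ )
  = atan2(-0.66634, 0.69333) = -43.863° → normalised to [0°, 360°): 316.137°.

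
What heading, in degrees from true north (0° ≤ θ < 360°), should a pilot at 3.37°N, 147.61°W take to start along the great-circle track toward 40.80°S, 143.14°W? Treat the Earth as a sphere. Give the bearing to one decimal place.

Δλ = -143.14 − -147.61 = 4.47°.
θ = atan2( sin Δλ · cos φ₂ , cos φ₁ · sin φ₂ − sin φ₁ · cos φ₂ · cos Δλ )
  = atan2(0.05900, -0.69665) = 175.159° → normalised to [0°, 360°): 175.159°.

175.2°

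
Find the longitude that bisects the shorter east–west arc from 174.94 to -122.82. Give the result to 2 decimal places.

-153.94°

Signed shortest Δλ from +174.94° to -122.82° is +62.24°.
Midpoint longitude = +174.94° + (+62.24°)/2 = +174.94° + 31.12° = +206.06°.
Normalise into (−180°, 180°]: -153.94°.
(The naïve average (+174.94 + -122.82)/2 = 26.06° is on the wrong side of the globe.)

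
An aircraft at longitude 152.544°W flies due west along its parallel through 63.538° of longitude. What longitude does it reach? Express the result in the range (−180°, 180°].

143.918°E

Start at -152.544°; shift −63.538° → -216.082°.
-216.082° lies outside (−180°, 180°]; add 360° → +143.918°.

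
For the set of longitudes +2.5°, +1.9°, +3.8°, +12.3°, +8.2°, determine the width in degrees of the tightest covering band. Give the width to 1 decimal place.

Sort the longitudes: +1.9°, +2.5°, +3.8°, +8.2°, +12.3°.
Eastward gaps between consecutive values (wrapping around): 0.6°, 1.3°, 4.4°, 4.1°, 349.6°.
Largest gap = 349.6° ⇒ minimal covering band is its complement: 360° − 349.6° = 10.4°.
Band runs from +1.9° eastward to +12.3°.

10.4°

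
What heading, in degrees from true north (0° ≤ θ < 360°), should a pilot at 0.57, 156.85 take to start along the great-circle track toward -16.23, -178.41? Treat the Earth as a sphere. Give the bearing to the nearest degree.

126°

Δλ = -178.41 − 156.85 = -335.26°; wrapped into (−180°, 180°]: 24.74°.
θ = atan2( sin Δλ · cos φ₂ , cos φ₁ · sin φ₂ − sin φ₁ · cos φ₂ · cos Δλ )
  = atan2(0.40182, -0.28816) = 125.645° → normalised to [0°, 360°): 125.645°.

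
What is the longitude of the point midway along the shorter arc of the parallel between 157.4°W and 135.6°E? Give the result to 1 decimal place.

169.1°E

Signed shortest Δλ from -157.4° to +135.6° is -67.0°.
Midpoint longitude = -157.4° + (-67.0°)/2 = -157.4° − 33.5° = -190.9°.
Normalise into (−180°, 180°]: +169.1°.
(The naïve average (-157.4 + +135.6)/2 = -10.9° is on the wrong side of the globe.)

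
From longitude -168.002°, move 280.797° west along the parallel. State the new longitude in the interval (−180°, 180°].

-88.799°

Start at -168.002°; shift −280.797° → -448.799°.
-448.799° lies outside (−180°, 180°]; add 360° → -88.799°.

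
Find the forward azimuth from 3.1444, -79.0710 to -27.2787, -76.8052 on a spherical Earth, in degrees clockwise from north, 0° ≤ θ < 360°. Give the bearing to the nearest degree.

176°

Δλ = -76.8052 − -79.0710 = 2.2658°.
θ = atan2( sin Δλ · cos φ₂ , cos φ₁ · sin φ₂ − sin φ₁ · cos φ₂ · cos Δλ )
  = atan2(0.03514, -0.50634) = 176.030° → normalised to [0°, 360°): 176.030°.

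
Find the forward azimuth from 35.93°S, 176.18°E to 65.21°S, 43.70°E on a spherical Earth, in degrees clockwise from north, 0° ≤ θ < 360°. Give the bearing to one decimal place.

Δλ = 43.70 − 176.18 = -132.48°.
θ = atan2( sin Δλ · cos φ₂ , cos φ₁ · sin φ₂ − sin φ₁ · cos φ₂ · cos Δλ )
  = atan2(-0.30923, -0.90128) = -161.063° → normalised to [0°, 360°): 198.937°.

198.9°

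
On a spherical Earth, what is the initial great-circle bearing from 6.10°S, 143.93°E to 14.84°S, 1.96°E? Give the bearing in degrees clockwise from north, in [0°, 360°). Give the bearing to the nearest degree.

241°

Δλ = 1.96 − 143.93 = -141.97°.
θ = atan2( sin Δλ · cos φ₂ , cos φ₁ · sin φ₂ − sin φ₁ · cos φ₂ · cos Δλ )
  = atan2(-0.59552, -0.33558) = -119.402° → normalised to [0°, 360°): 240.598°.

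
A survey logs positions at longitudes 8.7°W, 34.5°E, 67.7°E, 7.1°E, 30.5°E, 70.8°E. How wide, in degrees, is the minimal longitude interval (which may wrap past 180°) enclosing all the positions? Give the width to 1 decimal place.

Sort the longitudes: -8.7°, +7.1°, +30.5°, +34.5°, +67.7°, +70.8°.
Eastward gaps between consecutive values (wrapping around): 15.8°, 23.4°, 4.0°, 33.2°, 3.1°, 280.5°.
Largest gap = 280.5° ⇒ minimal covering band is its complement: 360° − 280.5° = 79.5°.
Band runs from -8.7° eastward to +70.8°.

79.5°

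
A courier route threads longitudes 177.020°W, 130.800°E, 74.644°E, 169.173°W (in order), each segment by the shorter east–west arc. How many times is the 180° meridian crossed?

Leg 1: -177.020° → +130.800°, shortest Δλ = -52.18° (west) — crosses 180°.
Leg 2: +130.800° → +74.644°, shortest Δλ = -56.156° (west) — does not cross 180°.
Leg 3: +74.644° → -169.173°, shortest Δλ = 116.183° (east) — crosses 180°.
Total crossings: 2.

2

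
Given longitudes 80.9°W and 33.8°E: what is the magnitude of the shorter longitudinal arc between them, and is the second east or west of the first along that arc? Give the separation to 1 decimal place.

114.7° east

Raw difference: 33.8 − -80.9 = 114.7°.
Normalise into (−180°, 180°]: 114.7° stays 114.7°.
Positive ⇒ the second point lies to the east; separation 114.7°.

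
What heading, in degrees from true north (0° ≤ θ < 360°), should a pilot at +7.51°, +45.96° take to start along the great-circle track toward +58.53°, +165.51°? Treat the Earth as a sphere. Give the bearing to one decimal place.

Δλ = 165.51 − 45.96 = 119.55°.
θ = atan2( sin Δλ · cos φ₂ , cos φ₁ · sin φ₂ − sin φ₁ · cos φ₂ · cos Δλ )
  = atan2(0.45415, 0.87925) = 27.317° → normalised to [0°, 360°): 27.317°.

27.3°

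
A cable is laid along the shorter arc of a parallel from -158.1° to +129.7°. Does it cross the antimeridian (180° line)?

Yes

Naïve |129.7 − -158.1| = 287.8° > 180°, so the shorter arc goes the other way round — across 180°.
Signed shortest Δλ = ((129.7 − -158.1 + 180) mod 360) − 180 = -72.2°.
Going west by 72.2° from -158.1° passes through 180° before reaching +129.7°.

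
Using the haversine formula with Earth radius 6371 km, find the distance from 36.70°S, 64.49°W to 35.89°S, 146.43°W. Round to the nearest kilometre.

7095 km

Δλ = -146.43 − -64.49 = -81.94°.
Δφ = -35.89 − -36.70 = 0.81°.
a = sin²(Δφ/2) + cos φ₁ · cos φ₂ · sin²(Δλ/2) = 0.279290.
c = 2·atan2(√a, √(1−a)) = 1.11362 rad → d = 6371·c ≈ 7094.84 km.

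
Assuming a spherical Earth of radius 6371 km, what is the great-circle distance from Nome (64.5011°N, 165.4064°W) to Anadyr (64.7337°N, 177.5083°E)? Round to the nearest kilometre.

Δλ = 177.5083 − -165.4064 = 342.9147°; wrapped into (−180°, 180°]: -17.0853°.
Δφ = 64.7337 − 64.5011 = 0.2326°.
a = sin²(Δφ/2) + cos φ₁ · cos φ₂ · sin²(Δλ/2) = 0.004059.
c = 2·atan2(√a, √(1−a)) = 0.12750 rad → d = 6371·c ≈ 812.31 km.

812 km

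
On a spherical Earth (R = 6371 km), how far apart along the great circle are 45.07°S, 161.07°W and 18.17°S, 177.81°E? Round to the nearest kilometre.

Δλ = 177.81 − -161.07 = 338.88°; wrapped into (−180°, 180°]: -21.12°.
Δφ = -18.17 − -45.07 = 26.90°.
a = sin²(Δφ/2) + cos φ₁ · cos φ₂ · sin²(Δλ/2) = 0.076638.
c = 2·atan2(√a, √(1−a)) = 0.56100 rad → d = 6371·c ≈ 3574.13 km.

3574 km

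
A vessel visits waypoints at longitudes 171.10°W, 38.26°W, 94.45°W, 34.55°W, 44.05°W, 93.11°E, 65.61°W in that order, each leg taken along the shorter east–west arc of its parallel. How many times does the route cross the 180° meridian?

Leg 1: -171.10° → -38.26°, shortest Δλ = 132.84° (east) — does not cross 180°.
Leg 2: -38.26° → -94.45°, shortest Δλ = -56.19° (west) — does not cross 180°.
Leg 3: -94.45° → -34.55°, shortest Δλ = 59.9° (east) — does not cross 180°.
Leg 4: -34.55° → -44.05°, shortest Δλ = -9.5° (west) — does not cross 180°.
Leg 5: -44.05° → +93.11°, shortest Δλ = 137.16° (east) — does not cross 180°.
Leg 6: +93.11° → -65.61°, shortest Δλ = -158.72° (west) — does not cross 180°.
Total crossings: 0.

0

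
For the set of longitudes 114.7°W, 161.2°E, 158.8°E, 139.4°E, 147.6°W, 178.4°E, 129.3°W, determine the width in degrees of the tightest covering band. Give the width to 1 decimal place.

Sort the longitudes: -147.6°, -129.3°, -114.7°, +139.4°, +158.8°, +161.2°, +178.4°.
Eastward gaps between consecutive values (wrapping around): 18.3°, 14.6°, 254.1°, 19.4°, 2.4°, 17.2°, 34.0°.
Largest gap = 254.1° ⇒ minimal covering band is its complement: 360° − 254.1° = 105.9°.
Band runs from +139.4° eastward to -114.7°, crossing the antimeridian.

105.9°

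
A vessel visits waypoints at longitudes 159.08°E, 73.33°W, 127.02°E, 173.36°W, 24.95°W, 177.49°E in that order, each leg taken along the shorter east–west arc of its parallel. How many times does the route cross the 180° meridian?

Leg 1: +159.08° → -73.33°, shortest Δλ = 127.59° (east) — crosses 180°.
Leg 2: -73.33° → +127.02°, shortest Δλ = -159.65° (west) — crosses 180°.
Leg 3: +127.02° → -173.36°, shortest Δλ = 59.62° (east) — crosses 180°.
Leg 4: -173.36° → -24.95°, shortest Δλ = 148.41° (east) — does not cross 180°.
Leg 5: -24.95° → +177.49°, shortest Δλ = -157.56° (west) — crosses 180°.
Total crossings: 4.

4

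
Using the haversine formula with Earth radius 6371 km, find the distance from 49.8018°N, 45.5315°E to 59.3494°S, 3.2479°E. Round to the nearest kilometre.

Δλ = 3.2479 − 45.5315 = -42.2836°.
Δφ = -59.3494 − 49.8018 = -109.1512°.
a = sin²(Δφ/2) + cos φ₁ · cos φ₂ · sin²(Δλ/2) = 0.706836.
c = 2·atan2(√a, √(1−a)) = 1.99728 rad → d = 6371·c ≈ 12724.67 km.

12725 km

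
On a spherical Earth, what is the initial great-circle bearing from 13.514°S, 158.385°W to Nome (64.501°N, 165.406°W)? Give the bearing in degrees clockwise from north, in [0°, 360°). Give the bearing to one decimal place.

356.9°

Δλ = -165.406 − -158.385 = -7.021°.
θ = atan2( sin Δλ · cos φ₂ , cos φ₁ · sin φ₂ − sin φ₁ · cos φ₂ · cos Δλ )
  = atan2(-0.05262, 0.97745) = -3.082° → normalised to [0°, 360°): 356.918°.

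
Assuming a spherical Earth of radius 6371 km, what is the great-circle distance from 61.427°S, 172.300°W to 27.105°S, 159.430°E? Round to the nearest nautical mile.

Δλ = 159.430 − -172.300 = 331.730°; wrapped into (−180°, 180°]: -28.270°.
Δφ = -27.105 − -61.427 = 34.322°.
a = sin²(Δφ/2) + cos φ₁ · cos φ₂ · sin²(Δλ/2) = 0.112450.
c = 2·atan2(√a, √(1−a)) = 0.68392 rad → d = 6371·c ≈ 4357.27 km ≈ 2352.74 nmi.

2353 nmi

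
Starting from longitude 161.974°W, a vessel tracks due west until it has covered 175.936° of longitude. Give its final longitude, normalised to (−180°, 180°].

Start at -161.974°; shift −175.936° → -337.910°.
-337.910° lies outside (−180°, 180°]; add 360° → +22.090°.

22.090°E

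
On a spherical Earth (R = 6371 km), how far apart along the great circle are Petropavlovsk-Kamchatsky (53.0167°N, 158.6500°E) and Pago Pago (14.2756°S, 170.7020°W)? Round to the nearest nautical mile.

Δλ = -170.7020 − 158.6500 = -329.3520°; wrapped into (−180°, 180°]: 30.6480°.
Δφ = -14.2756 − 53.0167 = -67.2923°.
a = sin²(Δφ/2) + cos φ₁ · cos φ₂ · sin²(Δλ/2) = 0.347703.
c = 2·atan2(√a, √(1−a)) = 1.26129 rad → d = 6371·c ≈ 8035.65 km ≈ 4338.90 nmi.

4339 nmi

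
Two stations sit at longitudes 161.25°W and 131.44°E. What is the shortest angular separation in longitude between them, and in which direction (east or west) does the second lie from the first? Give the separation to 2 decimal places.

67.31° west

Raw difference: 131.44 − -161.25 = 292.69°.
Normalise into (−180°, 180°]: 292.69° − 360° = -67.31°.
Negative ⇒ the second point lies to the west; separation 67.31°.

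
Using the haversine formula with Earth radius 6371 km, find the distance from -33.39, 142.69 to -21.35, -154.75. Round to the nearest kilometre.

Δλ = -154.75 − 142.69 = -297.44°; wrapped into (−180°, 180°]: 62.56°.
Δφ = -21.35 − -33.39 = 12.04°.
a = sin²(Δφ/2) + cos φ₁ · cos φ₂ · sin²(Δλ/2) = 0.220644.
c = 2·atan2(√a, √(1−a)) = 0.97797 rad → d = 6371·c ≈ 6230.62 km.

6231 km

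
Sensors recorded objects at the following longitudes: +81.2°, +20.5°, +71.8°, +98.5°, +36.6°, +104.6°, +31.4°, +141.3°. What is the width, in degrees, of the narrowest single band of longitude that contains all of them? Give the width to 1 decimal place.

120.8°

Sort the longitudes: +20.5°, +31.4°, +36.6°, +71.8°, +81.2°, +98.5°, +104.6°, +141.3°.
Eastward gaps between consecutive values (wrapping around): 10.9°, 5.2°, 35.2°, 9.4°, 17.3°, 6.1°, 36.7°, 239.2°.
Largest gap = 239.2° ⇒ minimal covering band is its complement: 360° − 239.2° = 120.8°.
Band runs from +20.5° eastward to +141.3°.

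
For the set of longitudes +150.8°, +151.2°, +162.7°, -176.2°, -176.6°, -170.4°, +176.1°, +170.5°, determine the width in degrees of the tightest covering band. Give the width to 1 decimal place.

Sort the longitudes: -176.6°, -176.2°, -170.4°, +150.8°, +151.2°, +162.7°, +170.5°, +176.1°.
Eastward gaps between consecutive values (wrapping around): 0.4°, 5.8°, 321.2°, 0.4°, 11.5°, 7.8°, 5.6°, 7.3°.
Largest gap = 321.2° ⇒ minimal covering band is its complement: 360° − 321.2° = 38.8°.
Band runs from +150.8° eastward to -170.4°, crossing the antimeridian.

38.8°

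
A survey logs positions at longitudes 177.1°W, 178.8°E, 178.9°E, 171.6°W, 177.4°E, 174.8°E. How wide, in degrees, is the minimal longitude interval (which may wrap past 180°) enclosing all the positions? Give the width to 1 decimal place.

Sort the longitudes: -177.1°, -171.6°, +174.8°, +177.4°, +178.8°, +178.9°.
Eastward gaps between consecutive values (wrapping around): 5.5°, 346.4°, 2.6°, 1.4°, 0.1°, 4.0°.
Largest gap = 346.4° ⇒ minimal covering band is its complement: 360° − 346.4° = 13.6°.
Band runs from +174.8° eastward to -171.6°, crossing the antimeridian.

13.6°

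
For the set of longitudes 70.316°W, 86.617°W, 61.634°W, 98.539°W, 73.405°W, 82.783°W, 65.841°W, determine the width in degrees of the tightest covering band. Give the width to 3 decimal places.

36.905°

Sort the longitudes: -98.539°, -86.617°, -82.783°, -73.405°, -70.316°, -65.841°, -61.634°.
Eastward gaps between consecutive values (wrapping around): 11.922°, 3.834°, 9.378°, 3.089°, 4.475°, 4.207°, 323.095°.
Largest gap = 323.095° ⇒ minimal covering band is its complement: 360° − 323.095° = 36.905°.
Band runs from -98.539° eastward to -61.634°.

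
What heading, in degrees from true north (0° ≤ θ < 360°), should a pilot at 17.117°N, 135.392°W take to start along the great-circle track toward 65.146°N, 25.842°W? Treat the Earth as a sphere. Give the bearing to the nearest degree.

Δλ = -25.842 − -135.392 = 109.550°.
θ = atan2( sin Δλ · cos φ₂ , cos φ₁ · sin φ₂ − sin φ₁ · cos φ₂ · cos Δλ )
  = atan2(0.39608, 0.90859) = 23.554° → normalised to [0°, 360°): 23.554°.

24°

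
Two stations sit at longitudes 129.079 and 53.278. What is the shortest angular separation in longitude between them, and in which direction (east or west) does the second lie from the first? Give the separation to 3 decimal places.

Raw difference: 53.278 − 129.079 = -75.801°.
Normalise into (−180°, 180°]: -75.801° stays -75.801°.
Negative ⇒ the second point lies to the west; separation 75.801°.

75.801° west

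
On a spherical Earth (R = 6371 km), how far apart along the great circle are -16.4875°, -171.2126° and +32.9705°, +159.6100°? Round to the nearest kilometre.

6313 km

Δλ = 159.6100 − -171.2126 = 330.8226°; wrapped into (−180°, 180°]: -29.1774°.
Δφ = 32.9705 − -16.4875 = 49.4580°.
a = sin²(Δφ/2) + cos φ₁ · cos φ₂ · sin²(Δλ/2) = 0.226034.
c = 2·atan2(√a, √(1−a)) = 0.99091 rad → d = 6371·c ≈ 6313.07 km.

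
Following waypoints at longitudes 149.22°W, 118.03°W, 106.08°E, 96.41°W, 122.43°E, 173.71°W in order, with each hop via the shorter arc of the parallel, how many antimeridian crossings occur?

Leg 1: -149.22° → -118.03°, shortest Δλ = 31.19° (east) — does not cross 180°.
Leg 2: -118.03° → +106.08°, shortest Δλ = -135.89° (west) — crosses 180°.
Leg 3: +106.08° → -96.41°, shortest Δλ = 157.51° (east) — crosses 180°.
Leg 4: -96.41° → +122.43°, shortest Δλ = -141.16° (west) — crosses 180°.
Leg 5: +122.43° → -173.71°, shortest Δλ = 63.86° (east) — crosses 180°.
Total crossings: 4.

4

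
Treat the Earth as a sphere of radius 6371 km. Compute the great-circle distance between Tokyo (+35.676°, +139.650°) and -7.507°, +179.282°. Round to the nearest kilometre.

6342 km

Δλ = 179.282 − 139.650 = 39.632°.
Δφ = -7.507 − 35.676 = -43.183°.
a = sin²(Δφ/2) + cos φ₁ · cos φ₂ · sin²(Δλ/2) = 0.227968.
c = 2·atan2(√a, √(1−a)) = 0.99552 rad → d = 6371·c ≈ 6342.48 km.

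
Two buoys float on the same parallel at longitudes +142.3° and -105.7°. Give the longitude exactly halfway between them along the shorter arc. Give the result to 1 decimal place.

Signed shortest Δλ from +142.3° to -105.7° is +112.0°.
Midpoint longitude = +142.3° + (+112.0°)/2 = +142.3° + 56.0° = +198.3°.
Normalise into (−180°, 180°]: -161.7°.
(The naïve average (+142.3 + -105.7)/2 = 18.3° is on the wrong side of the globe.)

-161.7°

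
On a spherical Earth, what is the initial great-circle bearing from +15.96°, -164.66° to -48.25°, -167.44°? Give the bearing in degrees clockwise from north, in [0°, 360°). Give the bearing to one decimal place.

Δλ = -167.44 − -164.66 = -2.78°.
θ = atan2( sin Δλ · cos φ₂ , cos φ₁ · sin φ₂ − sin φ₁ · cos φ₂ · cos Δλ )
  = atan2(-0.03230, -0.90018) = -177.945° → normalised to [0°, 360°): 182.055°.

182.1°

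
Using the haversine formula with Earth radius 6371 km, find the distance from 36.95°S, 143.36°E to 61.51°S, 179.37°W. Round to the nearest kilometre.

Δλ = -179.37 − 143.36 = -322.73°; wrapped into (−180°, 180°]: 37.27°.
Δφ = -61.51 − -36.95 = -24.56°.
a = sin²(Δφ/2) + cos φ₁ · cos φ₂ · sin²(Δλ/2) = 0.084159.
c = 2·atan2(√a, √(1−a)) = 0.58867 rad → d = 6371·c ≈ 3750.40 km.

3750 km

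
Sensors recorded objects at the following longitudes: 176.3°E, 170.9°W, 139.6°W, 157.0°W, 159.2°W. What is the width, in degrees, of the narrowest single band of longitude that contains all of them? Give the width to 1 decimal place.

Sort the longitudes: -170.9°, -159.2°, -157.0°, -139.6°, +176.3°.
Eastward gaps between consecutive values (wrapping around): 11.7°, 2.2°, 17.4°, 315.9°, 12.8°.
Largest gap = 315.9° ⇒ minimal covering band is its complement: 360° − 315.9° = 44.1°.
Band runs from +176.3° eastward to -139.6°, crossing the antimeridian.

44.1°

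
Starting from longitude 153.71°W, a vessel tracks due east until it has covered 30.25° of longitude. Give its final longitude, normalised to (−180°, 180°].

123.46°W

Start at -153.71°; shift +30.25° → -123.46°.
-123.46° already lies in (−180°, 180°].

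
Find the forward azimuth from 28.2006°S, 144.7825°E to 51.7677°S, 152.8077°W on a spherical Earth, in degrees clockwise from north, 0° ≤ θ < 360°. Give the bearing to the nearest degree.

Δλ = -152.8077 − 144.7825 = -297.5902°; wrapped into (−180°, 180°]: 62.4098°.
θ = atan2( sin Δλ · cos φ₂ , cos φ₁ · sin φ₂ − sin φ₁ · cos φ₂ · cos Δλ )
  = atan2(0.54848, -0.55682) = 135.433° → normalised to [0°, 360°): 135.433°.

135°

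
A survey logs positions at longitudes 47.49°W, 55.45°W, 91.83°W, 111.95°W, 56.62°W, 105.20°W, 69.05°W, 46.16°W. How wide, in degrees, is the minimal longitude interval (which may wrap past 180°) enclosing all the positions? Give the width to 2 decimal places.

Sort the longitudes: -111.95°, -105.20°, -91.83°, -69.05°, -56.62°, -55.45°, -47.49°, -46.16°.
Eastward gaps between consecutive values (wrapping around): 6.75°, 13.37°, 22.78°, 12.43°, 1.17°, 7.96°, 1.33°, 294.21°.
Largest gap = 294.21° ⇒ minimal covering band is its complement: 360° − 294.21° = 65.79°.
Band runs from -111.95° eastward to -46.16°.

65.79°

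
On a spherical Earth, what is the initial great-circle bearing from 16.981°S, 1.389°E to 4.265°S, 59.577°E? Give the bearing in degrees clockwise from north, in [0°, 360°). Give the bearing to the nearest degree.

84°

Δλ = 59.577 − 1.389 = 58.188°.
θ = atan2( sin Δλ · cos φ₂ , cos φ₁ · sin φ₂ − sin φ₁ · cos φ₂ · cos Δλ )
  = atan2(0.84743, 0.08240) = 84.446° → normalised to [0°, 360°): 84.446°.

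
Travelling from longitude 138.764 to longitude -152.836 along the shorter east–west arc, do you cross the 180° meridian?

Naïve |-152.836 − 138.764| = 291.6° > 180°, so the shorter arc goes the other way round — across 180°.
Signed shortest Δλ = ((-152.836 − 138.764 + 180) mod 360) − 180 = 68.4°.
Going east by 68.4° from +138.764° passes through 180° before reaching -152.836°.

Yes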